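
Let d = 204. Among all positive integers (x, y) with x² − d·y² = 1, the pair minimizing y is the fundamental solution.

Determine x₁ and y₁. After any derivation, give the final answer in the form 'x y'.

4999 350

d=204: √d = [14; 3,1,1,6,1,1,3,28] (ℓ=8, even), read p_7/q_7
k=0  a_k=14  p_k/q_k = 14/1
k=1  a_k=3  p_k/q_k = 43/3
k=2  a_k=1  p_k/q_k = 57/4
k=3  a_k=1  p_k/q_k = 100/7
k=4  a_k=6  p_k/q_k = 657/46
k=5  a_k=1  p_k/q_k = 757/53
k=6  a_k=1  p_k/q_k = 1414/99
k=7  a_k=3  p_k/q_k = 4999/350
→ (4999, 350).  Check: 4999²=24990001, 204·350²=24990000, difference 1.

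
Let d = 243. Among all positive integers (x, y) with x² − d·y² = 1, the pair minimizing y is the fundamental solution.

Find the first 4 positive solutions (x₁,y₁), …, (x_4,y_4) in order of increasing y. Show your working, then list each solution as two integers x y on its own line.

d=243: √d = [15; 1,1,2,3,15,3,2,1,1,30] (ℓ=10, even), read p_9/q_9
a_0=15:  p_0=15·1+0=15,  q_0=15·0+1=1
a_1=1:  p_1=1·15+1=16,  q_1=1·1+0=1
…
a_3=2:  p_3=2·31+16=78,  q_3=2·2+1=5
a_4=3:  p_4=3·78+31=265,  q_4=3·5+2=17
a_5=15:  p_5=15·265+78=4053,  q_5=15·17+5=260
a_6=3:  p_6=3·4053+265=12424,  q_6=3·260+17=797
a_7=2:  p_7=2·12424+4053=28901,  q_7=2·797+260=1854
a_8=1:  p_8=1·28901+12424=41325,  q_8=1·1854+797=2651
a_9=1:  p_9=1·41325+28901=70226,  q_9=1·2651+1854=4505
fundamental: x₁=70226, y₁=4505  (since 4931691076 − 243·20295025 = 1)
k=2:  x_2 = 70226·70226+243·4505·4505 = 9863382151,  y_2 = 70226·4505+4505·70226 = 632736260
k=3:  x_3 = 70226·9863382151+243·4505·632736260 = 1385331749802026,  y_3 = 70226·632736260+4505·9863382151 = 88869073185015
k=4:  x_4 = 70226·1385331749802026+243·4505·88869073185015 = 194572614913330773601,  y_4 = 70226·88869073185015+4505·1385331749802026 = 12481839066348990520

70226 4505
9863382151 632736260
1385331749802026 88869073185015
194572614913330773601 12481839066348990520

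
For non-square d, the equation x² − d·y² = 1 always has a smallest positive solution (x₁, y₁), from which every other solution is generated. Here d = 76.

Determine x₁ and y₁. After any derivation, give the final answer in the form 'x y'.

√76 = [8; 1,2,1,1,5,4,5,1,1,2,1,16, …], period ℓ=12 (even) → k=11
a_0=8:  p_0=8·1+0=8,  q_0=8·0+1=1
…
a_3=1:  p_3=1·26+9=35,  q_3=1·3+1=4
a_4=1:  p_4=1·35+26=61,  q_4=1·4+3=7
a_5=5:  p_5=5·61+35=340,  q_5=5·7+4=39
a_6=4:  p_6=4·340+61=1421,  q_6=4·39+7=163
a_7=5:  p_7=5·1421+340=7445,  q_7=5·163+39=854
…
a_10=2:  p_10=2·16311+8866=41488,  q_10=2·1871+1017=4759
a_11=1:  p_11=1·41488+16311=57799,  q_11=1·4759+1871=6630
fundamental: x₁=57799, y₁=6630  (since 3340724401 − 76·43956900 = 1)

57799 6630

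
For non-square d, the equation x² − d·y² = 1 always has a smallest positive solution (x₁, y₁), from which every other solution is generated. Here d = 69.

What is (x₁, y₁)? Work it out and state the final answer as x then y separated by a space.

7775 936

d=69: √d = [8; 3,3,1,4,1,3,3,16] (ℓ=8, even), read p_7/q_7
step 0: (8, 1)  from 8·(1,0) + (0,1)
…
step 2: (83, 10)  from 3·(25,3) + (8,1)
step 3: (108, 13)  from 1·(83,10) + (25,3)
step 4: (515, 62)  from 4·(108,13) + (83,10)
…
step 6: (2384, 287)  from 3·(623,75) + (515,62)
step 7: (7775, 936)  from 3·(2384,287) + (623,75)
fundamental: x₁=7775, y₁=936  (since 60450625 − 69·876096 = 1)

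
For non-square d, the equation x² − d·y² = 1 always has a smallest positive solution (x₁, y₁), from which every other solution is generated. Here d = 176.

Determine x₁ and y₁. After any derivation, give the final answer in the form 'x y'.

199 15

d=176: √d = [13; 3,1,3,26] (ℓ=4, even), read p_3/q_3
a_0=13:  p_0=13·1+0=13,  q_0=13·0+1=1
a_1=3:  p_1=3·13+1=40,  q_1=3·1+0=3
a_2=1:  p_2=1·40+13=53,  q_2=1·3+1=4
a_3=3:  p_3=3·53+40=199,  q_3=3·4+3=15
(x₁, y₁) = (199, 15);  199² − 176·15² = 1 ✓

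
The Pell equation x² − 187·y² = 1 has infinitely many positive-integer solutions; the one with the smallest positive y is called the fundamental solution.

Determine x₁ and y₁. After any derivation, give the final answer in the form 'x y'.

1682 123

√187 = [13; 1,2,13,2,1,26, …], period ℓ=6 (even) → k=5
step 0: (13, 1)  from 13·(1,0) + (0,1)
step 1: (14, 1)  from 1·(13,1) + (1,0)
step 2: (41, 3)  from 2·(14,1) + (13,1)
step 3: (547, 40)  from 13·(41,3) + (14,1)
step 4: (1135, 83)  from 2·(547,40) + (41,3)
step 5: (1682, 123)  from 1·(1135,83) + (547,40)
(x₁, y₁) = (1682, 123);  1682² − 187·123² = 1 ✓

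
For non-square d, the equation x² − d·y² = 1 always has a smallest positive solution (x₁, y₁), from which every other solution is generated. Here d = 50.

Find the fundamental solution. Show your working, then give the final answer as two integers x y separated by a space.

[7; 14] for √50; ℓ=1 ⇒ convergent index 1
k=0  a_k=7  p_k/q_k = 7/1
k=1  a_k=14  p_k/q_k = 99/14
(x₁, y₁) = (99, 14);  99² − 50·14² = 1 ✓

99 14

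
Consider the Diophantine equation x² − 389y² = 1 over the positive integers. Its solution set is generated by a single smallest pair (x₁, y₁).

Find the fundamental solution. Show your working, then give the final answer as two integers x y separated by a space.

3287049 166660

√389 = [19; 1,2,1,1,1,1,2,1,38, …], period ℓ=9 (odd) → k=17
i=0: a=19 ⇒ p=19, q=1
i=1: a=1 ⇒ p=20, q=1
i=2: a=2 ⇒ p=59, q=3
…
i=5: a=1 ⇒ p=217, q=11
i=6: a=1 ⇒ p=355, q=18
…
i=10: a=1 ⇒ p=50925, q=2582
i=11: a=2 ⇒ p=151493, q=7681
…
i=13: a=1 ⇒ p=353911, q=17944
…
i=16: a=2 ⇒ p=2376809, q=120509
i=17: a=1 ⇒ p=3287049, q=166660
(x₁, y₁) = (3287049, 166660);  3287049² − 389·166660² = 1 ✓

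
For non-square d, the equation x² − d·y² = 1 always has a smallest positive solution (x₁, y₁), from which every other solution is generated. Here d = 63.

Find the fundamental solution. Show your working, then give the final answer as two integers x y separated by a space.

√63 = [7; 1,14, …], period ℓ=2 (even) → k=1
i=0: a=7 ⇒ p=7, q=1
i=1: a=1 ⇒ p=8, q=1
(x₁, y₁) = (8, 1);  8² − 63·1² = 1 ✓

8 1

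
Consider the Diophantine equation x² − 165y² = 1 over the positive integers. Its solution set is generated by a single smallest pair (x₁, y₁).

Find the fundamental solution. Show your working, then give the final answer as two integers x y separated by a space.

d=165: √d = [12; 1,5,2,5,1,24] (ℓ=6, even), read p_5/q_5
a_0=12:  p_0=12·1+0=12,  q_0=12·0+1=1
a_1=1:  p_1=1·12+1=13,  q_1=1·1+0=1
…
a_4=5:  p_4=5·167+77=912,  q_4=5·13+6=71
a_5=1:  p_5=1·912+167=1079,  q_5=1·71+13=84
(x₁, y₁) = (1079, 84);  1079² − 165·84² = 1 ✓

1079 84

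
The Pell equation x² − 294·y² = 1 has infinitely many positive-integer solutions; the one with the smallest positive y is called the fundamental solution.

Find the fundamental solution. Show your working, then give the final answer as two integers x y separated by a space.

4801 280

d=294: √d = [17; 6,1,4,1,6,34] (ℓ=6, even), read p_5/q_5
step 0: (17, 1)  from 17·(1,0) + (0,1)
step 1: (103, 6)  from 6·(17,1) + (1,0)
step 2: (120, 7)  from 1·(103,6) + (17,1)
…
step 4: (703, 41)  from 1·(583,34) + (120,7)
step 5: (4801, 280)  from 6·(703,41) + (583,34)
(x₁, y₁) = (4801, 280);  4801² − 294·280² = 1 ✓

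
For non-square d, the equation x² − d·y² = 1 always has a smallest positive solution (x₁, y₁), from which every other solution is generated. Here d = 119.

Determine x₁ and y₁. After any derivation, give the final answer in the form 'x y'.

120 11

√119 → a₀=10, period (1,9,1,20); ℓ=4 even so k=3
i=0: a=10 ⇒ p=10, q=1
…
i=2: a=9 ⇒ p=109, q=10
i=3: a=1 ⇒ p=120, q=11
fundamental: x₁=120, y₁=11  (since 14400 − 119·121 = 1)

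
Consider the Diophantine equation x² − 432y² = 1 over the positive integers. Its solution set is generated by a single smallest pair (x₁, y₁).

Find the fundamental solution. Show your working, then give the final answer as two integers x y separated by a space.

[20; 1,3,1,1,1,3,1,40] for √432; ℓ=8 ⇒ convergent index 7
k=0  a_k=20  p_k/q_k = 20/1
…
k=2  a_k=3  p_k/q_k = 83/4
…
k=5  a_k=1  p_k/q_k = 291/14
k=6  a_k=3  p_k/q_k = 1060/51
k=7  a_k=1  p_k/q_k = 1351/65
→ (1351, 65).  Check: 1351²=1825201, 432·65²=1825200, difference 1.

1351 65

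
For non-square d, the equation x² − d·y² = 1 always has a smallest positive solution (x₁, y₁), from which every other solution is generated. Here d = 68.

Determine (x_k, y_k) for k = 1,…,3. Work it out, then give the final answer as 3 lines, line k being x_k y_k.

√68 → a₀=8, period (4,16); ℓ=2 even so k=1
i=0: a=8 ⇒ p=8, q=1
i=1: a=4 ⇒ p=33, q=4
fundamental: x₁=33, y₁=4  (since 1089 − 68·16 = 1)
(33+4√68)^2 = 2177 + 264√68
(33+4√68)^3 = 143649 + 17420√68

33 4
2177 264
143649 17420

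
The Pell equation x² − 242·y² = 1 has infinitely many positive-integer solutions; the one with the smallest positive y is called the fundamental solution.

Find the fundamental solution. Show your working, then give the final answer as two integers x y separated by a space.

19601 1260

√242 = [15; 1,1,3,1,14,1,3,1,1,30, …], period ℓ=10 (even) → k=9
k=0  a_k=15  p_k/q_k = 15/1
k=1  a_k=1  p_k/q_k = 16/1
…
k=5  a_k=14  p_k/q_k = 2069/133
…
k=8  a_k=1  p_k/q_k = 10905/701
k=9  a_k=1  p_k/q_k = 19601/1260
→ (19601, 1260).  Check: 19601²=384199201, 242·1260²=384199200, difference 1.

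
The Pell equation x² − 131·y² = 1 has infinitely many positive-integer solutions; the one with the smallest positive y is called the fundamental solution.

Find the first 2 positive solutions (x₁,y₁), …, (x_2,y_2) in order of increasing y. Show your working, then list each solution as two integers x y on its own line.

√131 → a₀=11, period (2,4,11,4,2,22); ℓ=6 even so k=5
i=0: a=11 ⇒ p=11, q=1
…
i=4: a=4 ⇒ p=4727, q=413
i=5: a=2 ⇒ p=10610, q=927
(x₁, y₁) = (10610, 927);  10610² − 131·927² = 1 ✓
(10610+927√131)^2 = 225144199 + 19670940√131

10610 927
225144199 19670940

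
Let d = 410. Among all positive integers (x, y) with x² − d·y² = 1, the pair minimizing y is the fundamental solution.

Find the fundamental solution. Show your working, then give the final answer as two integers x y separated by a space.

[20; 4,40] for √410; ℓ=2 ⇒ convergent index 1
k=0  a_k=20  p_k/q_k = 20/1
k=1  a_k=4  p_k/q_k = 81/4
(x₁, y₁) = (81, 4);  81² − 410·4² = 1 ✓

81 4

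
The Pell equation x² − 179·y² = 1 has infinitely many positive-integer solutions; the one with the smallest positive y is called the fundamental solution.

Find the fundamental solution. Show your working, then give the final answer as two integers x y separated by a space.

√179 = [13; 2,1,1,1,3,…,1,2,26, …], period ℓ=14 (even) → k=13
k=0  a_k=13  p_k/q_k = 13/1
…
k=7  a_k=13  p_k/q_k = 26999/2018
…
k=11  a_k=1  p_k/q_k = 1013292/75737
k=12  a_k=1  p_k/q_k = 1588459/118727
k=13  a_k=2  p_k/q_k = 4190210/313191
fundamental: x₁=4190210, y₁=313191  (since 17557859844100 − 179·98088602481 = 1)

4190210 313191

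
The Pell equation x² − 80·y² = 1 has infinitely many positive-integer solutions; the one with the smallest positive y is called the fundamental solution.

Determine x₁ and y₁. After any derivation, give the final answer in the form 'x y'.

9 1

√80 → a₀=8, period (1,16); ℓ=2 even so k=1
a_0=8:  p_0=8·1+0=8,  q_0=8·0+1=1
a_1=1:  p_1=1·8+1=9,  q_1=1·1+0=1
→ (9, 1).  Check: 9²=81, 80·1²=80, difference 1.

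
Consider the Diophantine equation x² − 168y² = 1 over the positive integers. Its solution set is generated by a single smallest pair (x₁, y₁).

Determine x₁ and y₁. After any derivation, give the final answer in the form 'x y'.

[12; 1,24] for √168; ℓ=2 ⇒ convergent index 1
k=0  a_k=12  p_k/q_k = 12/1
k=1  a_k=1  p_k/q_k = 13/1
(x₁, y₁) = (13, 1);  13² − 168·1² = 1 ✓

13 1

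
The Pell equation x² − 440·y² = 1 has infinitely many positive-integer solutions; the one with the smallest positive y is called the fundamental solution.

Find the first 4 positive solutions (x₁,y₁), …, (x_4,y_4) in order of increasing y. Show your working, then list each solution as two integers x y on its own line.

21 1
881 42
36981 1763
1552321 74004

√440 = [20; 1,40, …], period ℓ=2 (even) → k=1
i=0: a=20 ⇒ p=20, q=1
i=1: a=1 ⇒ p=21, q=1
fundamental: x₁=21, y₁=1  (since 441 − 440·1 = 1)
n=2: (21,1)∘(21,1) = (21·21+440·1·1, 21·1+1·21) = (881,42)
n=3: (881,42)∘(21,1) = (21·881+440·1·42, 21·42+1·881) = (36981,1763)
n=4: (36981,1763)∘(21,1) = (21·36981+440·1·1763, 21·1763+1·36981) = (1552321,74004)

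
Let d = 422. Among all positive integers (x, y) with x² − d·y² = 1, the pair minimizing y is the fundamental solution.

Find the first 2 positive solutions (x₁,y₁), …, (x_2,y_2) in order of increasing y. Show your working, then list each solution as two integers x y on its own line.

[20; 1,1,5,2,1,…,1,1,40] for √422; ℓ=14 ⇒ convergent index 13
a_0=20:  p_0=20·1+0=20,  q_0=20·0+1=1
a_1=1:  p_1=1·20+1=21,  q_1=1·1+0=1
…
a_3=5:  p_3=5·41+21=226,  q_3=5·2+1=11
a_4=2:  p_4=2·226+41=493,  q_4=2·11+2=24
a_5=1:  p_5=1·493+226=719,  q_5=1·24+11=35
a_6=3:  p_6=3·719+493=2650,  q_6=3·35+24=129
a_7=20:  p_7=20·2650+719=53719,  q_7=20·129+35=2615
…
a_10=2:  p_10=2·217526+163807=598859,  q_10=2·10589+7974=29152
…
a_12=1:  p_12=1·3211821+598859=3810680,  q_12=1·156349+29152=185501
a_13=1:  p_13=1·3810680+3211821=7022501,  q_13=1·185501+156349=341850
fundamental: x₁=7022501, y₁=341850  (since 49315520295001 − 422·116861422500 = 1)
n=2: (7022501,341850)∘(7022501,341850) = (7022501·7022501+422·341850·341850, 7022501·341850+341850·7022501) = (98631040590001,4801283933700)

7022501 341850
98631040590001 4801283933700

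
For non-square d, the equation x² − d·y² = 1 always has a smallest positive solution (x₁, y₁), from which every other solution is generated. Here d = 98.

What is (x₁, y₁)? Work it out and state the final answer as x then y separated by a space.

√98 = [9; 1,8,1,18, …], period ℓ=4 (even) → k=3
k=0  a_k=9  p_k/q_k = 9/1
…
k=2  a_k=8  p_k/q_k = 89/9
k=3  a_k=1  p_k/q_k = 99/10
fundamental: x₁=99, y₁=10  (since 9801 − 98·100 = 1)

99 10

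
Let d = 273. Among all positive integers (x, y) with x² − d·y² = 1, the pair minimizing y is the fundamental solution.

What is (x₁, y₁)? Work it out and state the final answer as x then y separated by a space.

d=273: √d = [16; 1,1,10,1,1,32] (ℓ=6, even), read p_5/q_5
k=0  a_k=16  p_k/q_k = 16/1
k=1  a_k=1  p_k/q_k = 17/1
k=2  a_k=1  p_k/q_k = 33/2
k=3  a_k=10  p_k/q_k = 347/21
k=4  a_k=1  p_k/q_k = 380/23
k=5  a_k=1  p_k/q_k = 727/44
fundamental: x₁=727, y₁=44  (since 528529 − 273·1936 = 1)

727 44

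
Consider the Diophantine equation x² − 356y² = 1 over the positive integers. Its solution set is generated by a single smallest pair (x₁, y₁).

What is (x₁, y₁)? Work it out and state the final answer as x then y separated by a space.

500001 26500

[18; 1,6,1,1,2,…,6,1,36] for √356; ℓ=14 ⇒ convergent index 13
k=0  a_k=18  p_k/q_k = 18/1
k=1  a_k=1  p_k/q_k = 19/1
…
k=5  a_k=2  p_k/q_k = 717/38
k=6  a_k=1  p_k/q_k = 1000/53
k=7  a_k=8  p_k/q_k = 8717/462
…
k=11  a_k=1  p_k/q_k = 66019/3499
k=12  a_k=6  p_k/q_k = 433982/23001
k=13  a_k=1  p_k/q_k = 500001/26500
(x₁, y₁) = (500001, 26500);  500001² − 356·26500² = 1 ✓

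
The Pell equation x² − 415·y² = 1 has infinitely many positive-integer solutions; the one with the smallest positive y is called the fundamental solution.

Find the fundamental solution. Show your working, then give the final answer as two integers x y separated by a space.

18412804 903849

d=415: √d = [20; 2,1,2,4,6,…,1,2,40] (ℓ=16, even), read p_15/q_15
a_0=20:  p_0=20·1+0=20,  q_0=20·0+1=1
…
a_2=1:  p_2=1·41+20=61,  q_2=1·2+1=3
a_3=2:  p_3=2·61+41=163,  q_3=2·3+2=8
…
a_5=6:  p_5=6·713+163=4441,  q_5=6·35+8=218
a_6=1:  p_6=1·4441+713=5154,  q_6=1·218+35=253
a_7=1:  p_7=1·5154+4441=9595,  q_7=1·253+218=471
…
a_13=2:  p_13=2·2110961+508372=4730294,  q_13=2·103623+24955=232201
a_14=1:  p_14=1·4730294+2110961=6841255,  q_14=1·232201+103623=335824
a_15=2:  p_15=2·6841255+4730294=18412804,  q_15=2·335824+232201=903849
→ (18412804, 903849).  Check: 18412804²=339031351142416, 415·903849²=339031351142415, difference 1.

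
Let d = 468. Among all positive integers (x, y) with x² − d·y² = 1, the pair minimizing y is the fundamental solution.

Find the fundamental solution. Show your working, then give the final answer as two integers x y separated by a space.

√468 = [21; 1,1,1,2,1,1,1,42, …], period ℓ=8 (even) → k=7
step 0: (21, 1)  from 21·(1,0) + (0,1)
…
step 2: (43, 2)  from 1·(22,1) + (21,1)
…
step 6: (411, 19)  from 1·(238,11) + (173,8)
step 7: (649, 30)  from 1·(411,19) + (238,11)
fundamental: x₁=649, y₁=30  (since 421201 − 468·900 = 1)

649 30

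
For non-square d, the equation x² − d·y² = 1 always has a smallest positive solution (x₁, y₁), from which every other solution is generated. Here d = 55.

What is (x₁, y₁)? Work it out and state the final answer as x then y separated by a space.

89 12

[7; 2,2,2,14] for √55; ℓ=4 ⇒ convergent index 3
step 0: (7, 1)  from 7·(1,0) + (0,1)
step 1: (15, 2)  from 2·(7,1) + (1,0)
step 2: (37, 5)  from 2·(15,2) + (7,1)
step 3: (89, 12)  from 2·(37,5) + (15,2)
(x₁, y₁) = (89, 12);  89² − 55·12² = 1 ✓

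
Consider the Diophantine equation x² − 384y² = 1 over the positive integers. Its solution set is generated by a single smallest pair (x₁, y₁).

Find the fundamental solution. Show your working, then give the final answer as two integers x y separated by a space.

4801 245

√384 = [19; 1,1,2,9,2,1,1,38, …], period ℓ=8 (even) → k=7
step 0: (19, 1)  from 19·(1,0) + (0,1)
…
step 4: (921, 47)  from 9·(98,5) + (39,2)
…
step 6: (2861, 146)  from 1·(1940,99) + (921,47)
step 7: (4801, 245)  from 1·(2861,146) + (1940,99)
(x₁, y₁) = (4801, 245);  4801² − 384·245² = 1 ✓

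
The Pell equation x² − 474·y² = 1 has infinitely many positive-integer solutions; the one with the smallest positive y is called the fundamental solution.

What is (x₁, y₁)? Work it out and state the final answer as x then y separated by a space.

193549 8890

d=474: √d = [21; 1,3,2,1,1,…,3,1,42] (ℓ=14, even), read p_13/q_13
a_0=21:  p_0=21·1+0=21,  q_0=21·0+1=1
a_1=1:  p_1=1·21+1=22,  q_1=1·1+0=1
…
a_3=2:  p_3=2·87+22=196,  q_3=2·4+1=9
a_4=1:  p_4=1·196+87=283,  q_4=1·9+4=13
…
a_6=1:  p_6=1·479+283=762,  q_6=1·22+13=35
a_7=6:  p_7=6·762+479=5051,  q_7=6·35+22=232
a_8=1:  p_8=1·5051+762=5813,  q_8=1·232+35=267
…
a_11=2:  p_11=2·16677+10864=44218,  q_11=2·766+499=2031
a_12=3:  p_12=3·44218+16677=149331,  q_12=3·2031+766=6859
a_13=1:  p_13=1·149331+44218=193549,  q_13=1·6859+2031=8890
→ (193549, 8890).  Check: 193549²=37461215401, 474·8890²=37461215400, difference 1.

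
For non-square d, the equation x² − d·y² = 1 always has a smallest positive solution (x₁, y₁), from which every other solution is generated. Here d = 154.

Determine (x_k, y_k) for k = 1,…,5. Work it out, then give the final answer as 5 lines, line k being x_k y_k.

√154 → a₀=12, period (2,2,3,1,2,1,3,2,2,24); ℓ=10 even so k=9
i=0: a=12 ⇒ p=12, q=1
i=1: a=2 ⇒ p=25, q=2
i=2: a=2 ⇒ p=62, q=5
i=3: a=3 ⇒ p=211, q=17
…
i=8: a=2 ⇒ p=8724, q=703
i=9: a=2 ⇒ p=21295, q=1716
→ (21295, 1716).  Check: 21295²=453477025, 154·1716²=453477024, difference 1.
k=2:  x_2 = 21295·21295+154·1716·1716 = 906954049,  y_2 = 21295·1716+1716·21295 = 73084440
k=3:  x_3 = 21295·906954049+154·1716·73084440 = 38627172925615,  y_3 = 21295·73084440+1716·906954049 = 3112666297884
k=4:  x_4 = 21295·38627172925615+154·1716·3112666297884 = 1645131293994988801,  y_4 = 21295·3112666297884+1716·38627172925615 = 132568457553795120
k=5:  x_5 = 21295·1645131293994988801+154·1716·132568457553795120 = 70066141772619400108975,  y_5 = 21295·132568457553795120+1716·1645131293994988801 = 5646090604103467862916

21295 1716
906954049 73084440
38627172925615 3112666297884
1645131293994988801 132568457553795120
70066141772619400108975 5646090604103467862916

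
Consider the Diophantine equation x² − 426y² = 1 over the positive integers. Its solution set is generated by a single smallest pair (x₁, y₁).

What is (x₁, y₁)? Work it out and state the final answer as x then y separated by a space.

√426 → a₀=20, period (1,1,1,3,2,6,2,3,1,1,1,40); ℓ=12 even so k=11
step 0: (20, 1)  from 20·(1,0) + (0,1)
…
step 2: (41, 2)  from 1·(21,1) + (20,1)
…
step 10: (56780, 2751)  from 1·(31971,1549) + (24809,1202)
step 11: (88751, 4300)  from 1·(56780,2751) + (31971,1549)
(x₁, y₁) = (88751, 4300);  88751² − 426·4300² = 1 ✓

88751 4300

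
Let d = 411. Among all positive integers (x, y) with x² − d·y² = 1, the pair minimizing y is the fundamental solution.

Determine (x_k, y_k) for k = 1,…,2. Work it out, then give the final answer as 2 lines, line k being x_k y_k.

d=411: √d = [20; 3,1,1,1,19,1,1,1,3,40] (ℓ=10, even), read p_9/q_9
a_0=20:  p_0=20·1+0=20,  q_0=20·0+1=1
…
a_2=1:  p_2=1·61+20=81,  q_2=1·3+1=4
a_3=1:  p_3=1·81+61=142,  q_3=1·4+3=7
a_4=1:  p_4=1·142+81=223,  q_4=1·7+4=11
a_5=19:  p_5=19·223+142=4379,  q_5=19·11+7=216
a_6=1:  p_6=1·4379+223=4602,  q_6=1·216+11=227
…
a_8=1:  p_8=1·8981+4602=13583,  q_8=1·443+227=670
a_9=3:  p_9=3·13583+8981=49730,  q_9=3·670+443=2453
fundamental: x₁=49730, y₁=2453  (since 2473072900 − 411·6017209 = 1)
k=2:  x_2 = 49730·49730+411·2453·2453 = 4946145799,  y_2 = 49730·2453+2453·49730 = 243975380

49730 2453
4946145799 243975380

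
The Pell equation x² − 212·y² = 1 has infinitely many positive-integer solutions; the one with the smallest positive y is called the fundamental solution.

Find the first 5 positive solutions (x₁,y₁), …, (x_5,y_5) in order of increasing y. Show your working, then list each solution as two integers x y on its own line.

[14; 1,1,3,1,1,…,1,1,28] for √212; ℓ=14 ⇒ convergent index 13
k=0  a_k=14  p_k/q_k = 14/1
k=1  a_k=1  p_k/q_k = 15/1
k=2  a_k=1  p_k/q_k = 29/2
k=3  a_k=3  p_k/q_k = 102/7
k=4  a_k=1  p_k/q_k = 131/9
…
k=7  a_k=6  p_k/q_k = 2417/166
k=8  a_k=1  p_k/q_k = 2781/191
k=9  a_k=1  p_k/q_k = 5198/357
k=10  a_k=1  p_k/q_k = 7979/548
k=11  a_k=3  p_k/q_k = 29135/2001
k=12  a_k=1  p_k/q_k = 37114/2549
k=13  a_k=1  p_k/q_k = 66249/4550
→ (66249, 4550).  Check: 66249²=4388930001, 212·4550²=4388930000, difference 1.
k=2:  x_2 = 66249·66249+212·4550·4550 = 8777860001,  y_2 = 66249·4550+4550·66249 = 602865900
k=3:  x_3 = 66249·8777860001+212·4550·602865900 = 1163048894346249,  y_3 = 66249·602865900+4550·8777860001 = 79878526013650
k=4:  x_4 = 66249·1163048894346249+212·4550·79878526013650 = 154101652394311440001,  y_4 = 66249·79878526013650+4550·1163048894346249 = 10583744939153731800
k=5:  x_5 = 66249·154101652394311440001+212·4550·10583744939153731800 = 20418160737778428282906249,  y_5 = 66249·10583744939153731800+4550·154101652394311440001 = 1402325036868112630022750

66249 4550
8777860001 602865900
1163048894346249 79878526013650
154101652394311440001 10583744939153731800
20418160737778428282906249 1402325036868112630022750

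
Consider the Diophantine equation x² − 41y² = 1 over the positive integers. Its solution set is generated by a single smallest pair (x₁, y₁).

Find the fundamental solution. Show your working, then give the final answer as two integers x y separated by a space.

2049 320

[6; 2,2,12] for √41; ℓ=3 ⇒ convergent index 5
a_0=6:  p_0=6·1+0=6,  q_0=6·0+1=1
a_1=2:  p_1=2·6+1=13,  q_1=2·1+0=2
a_2=2:  p_2=2·13+6=32,  q_2=2·2+1=5
…
a_4=2:  p_4=2·397+32=826,  q_4=2·62+5=129
a_5=2:  p_5=2·826+397=2049,  q_5=2·129+62=320
(x₁, y₁) = (2049, 320);  2049² − 41·320² = 1 ✓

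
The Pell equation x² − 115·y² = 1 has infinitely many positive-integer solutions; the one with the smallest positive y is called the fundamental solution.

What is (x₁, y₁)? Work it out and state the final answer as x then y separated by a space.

√115 → a₀=10, period (1,2,1,1,1,1,1,2,1,20); ℓ=10 even so k=9
a_0=10:  p_0=10·1+0=10,  q_0=10·0+1=1
a_1=1:  p_1=1·10+1=11,  q_1=1·1+0=1
…
a_5=1:  p_5=1·75+43=118,  q_5=1·7+4=11
a_6=1:  p_6=1·118+75=193,  q_6=1·11+7=18
…
a_8=2:  p_8=2·311+193=815,  q_8=2·29+18=76
a_9=1:  p_9=1·815+311=1126,  q_9=1·76+29=105
→ (1126, 105).  Check: 1126²=1267876, 115·105²=1267875, difference 1.

1126 105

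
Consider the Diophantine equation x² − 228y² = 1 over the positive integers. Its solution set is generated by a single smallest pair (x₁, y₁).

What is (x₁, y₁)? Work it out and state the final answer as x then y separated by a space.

151 10

√228 = [15; 10,30, …], period ℓ=2 (even) → k=1
k=0  a_k=15  p_k/q_k = 15/1
k=1  a_k=10  p_k/q_k = 151/10
→ (151, 10).  Check: 151²=22801, 228·10²=22800, difference 1.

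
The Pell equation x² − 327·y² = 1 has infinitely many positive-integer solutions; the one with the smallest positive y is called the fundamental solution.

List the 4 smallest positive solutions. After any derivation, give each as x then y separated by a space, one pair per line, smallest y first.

217 12
94177 5208
40872601 2260260
17738614657 980947632

√327 → a₀=18, period (12,36); ℓ=2 even so k=1
i=0: a=18 ⇒ p=18, q=1
i=1: a=12 ⇒ p=217, q=12
(x₁, y₁) = (217, 12);  217² − 327·12² = 1 ✓
k=2:  x_2 = 217·217+327·12·12 = 94177,  y_2 = 217·12+12·217 = 5208
k=3:  x_3 = 217·94177+327·12·5208 = 40872601,  y_3 = 217·5208+12·94177 = 2260260
k=4:  x_4 = 217·40872601+327·12·2260260 = 17738614657,  y_4 = 217·2260260+12·40872601 = 980947632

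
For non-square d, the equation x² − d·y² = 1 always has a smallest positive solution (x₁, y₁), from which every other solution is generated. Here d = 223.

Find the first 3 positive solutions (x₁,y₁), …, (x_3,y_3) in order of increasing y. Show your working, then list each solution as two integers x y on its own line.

[14; 1,13,1,28] for √223; ℓ=4 ⇒ convergent index 3
step 0: (14, 1)  from 14·(1,0) + (0,1)
step 1: (15, 1)  from 1·(14,1) + (1,0)
step 2: (209, 14)  from 13·(15,1) + (14,1)
step 3: (224, 15)  from 1·(209,14) + (15,1)
→ (224, 15).  Check: 224²=50176, 223·15²=50175, difference 1.
k=2:  x_2 = 224·224+223·15·15 = 100351,  y_2 = 224·15+15·224 = 6720
k=3:  x_3 = 224·100351+223·15·6720 = 44957024,  y_3 = 224·6720+15·100351 = 3010545

224 15
100351 6720
44957024 3010545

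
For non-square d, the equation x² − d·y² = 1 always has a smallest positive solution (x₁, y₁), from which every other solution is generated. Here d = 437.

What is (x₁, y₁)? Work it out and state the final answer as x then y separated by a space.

[20; 1,9,2,9,1,40] for √437; ℓ=6 ⇒ convergent index 5
a_0=20:  p_0=20·1+0=20,  q_0=20·0+1=1
a_1=1:  p_1=1·20+1=21,  q_1=1·1+0=1
a_2=9:  p_2=9·21+20=209,  q_2=9·1+1=10
…
a_4=9:  p_4=9·439+209=4160,  q_4=9·21+10=199
a_5=1:  p_5=1·4160+439=4599,  q_5=1·199+21=220
fundamental: x₁=4599, y₁=220  (since 21150801 − 437·48400 = 1)

4599 220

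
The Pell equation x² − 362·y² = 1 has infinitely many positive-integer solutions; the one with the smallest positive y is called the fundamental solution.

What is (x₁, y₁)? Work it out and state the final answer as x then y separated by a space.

[19; 38] for √362; ℓ=1 ⇒ convergent index 1
i=0: a=19 ⇒ p=19, q=1
i=1: a=38 ⇒ p=723, q=38
(x₁, y₁) = (723, 38);  723² − 362·38² = 1 ✓

723 38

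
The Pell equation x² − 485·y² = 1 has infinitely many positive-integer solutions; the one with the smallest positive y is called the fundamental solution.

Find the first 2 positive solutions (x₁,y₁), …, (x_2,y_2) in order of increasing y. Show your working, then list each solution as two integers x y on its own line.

969 44
1877921 85272

√485 = [22; 44, …], period ℓ=1 (odd) → k=1
step 0: (22, 1)  from 22·(1,0) + (0,1)
step 1: (969, 44)  from 44·(22,1) + (1,0)
→ (969, 44).  Check: 969²=938961, 485·44²=938960, difference 1.
k=2:  x_2 = 969·969+485·44·44 = 1877921,  y_2 = 969·44+44·969 = 85272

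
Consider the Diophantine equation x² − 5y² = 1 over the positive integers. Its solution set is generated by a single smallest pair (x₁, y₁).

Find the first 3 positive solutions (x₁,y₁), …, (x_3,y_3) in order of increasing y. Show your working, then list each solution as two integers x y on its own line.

9 4
161 72
2889 1292

√5 → a₀=2, period (4); ℓ=1 odd so k=1
k=0  a_k=2  p_k/q_k = 2/1
k=1  a_k=4  p_k/q_k = 9/4
fundamental: x₁=9, y₁=4  (since 81 − 5·16 = 1)
(x_2, y_2) = (9·9 + 5·4·4, 9·4 + 4·9) = (161, 72)
(x_3, y_3) = (9·161 + 5·4·72, 9·72 + 4·161) = (2889, 1292)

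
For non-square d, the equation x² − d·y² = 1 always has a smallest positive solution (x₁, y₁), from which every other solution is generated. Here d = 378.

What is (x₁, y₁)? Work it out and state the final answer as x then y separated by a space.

8749 450

√378 = [19; 2,3,1,4,1,3,2,38, …], period ℓ=8 (even) → k=7
k=0  a_k=19  p_k/q_k = 19/1
…
k=2  a_k=3  p_k/q_k = 136/7
…
k=4  a_k=4  p_k/q_k = 836/43
…
k=6  a_k=3  p_k/q_k = 3869/199
k=7  a_k=2  p_k/q_k = 8749/450
fundamental: x₁=8749, y₁=450  (since 76545001 − 378·202500 = 1)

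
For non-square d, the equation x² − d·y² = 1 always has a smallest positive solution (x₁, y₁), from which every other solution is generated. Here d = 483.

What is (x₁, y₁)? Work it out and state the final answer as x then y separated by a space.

√483 → a₀=21, period (1,42); ℓ=2 even so k=1
step 0: (21, 1)  from 21·(1,0) + (0,1)
step 1: (22, 1)  from 1·(21,1) + (1,0)
→ (22, 1).  Check: 22²=484, 483·1²=483, difference 1.

22 1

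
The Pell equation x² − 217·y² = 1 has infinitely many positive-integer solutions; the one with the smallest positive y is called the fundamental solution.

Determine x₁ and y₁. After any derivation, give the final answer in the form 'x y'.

√217 = [14; 1,2,1,2,1,…,2,1,28, …], period ℓ=16 (even) → k=15
step 0: (14, 1)  from 14·(1,0) + (0,1)
step 1: (15, 1)  from 1·(14,1) + (1,0)
…
step 4: (162, 11)  from 2·(59,4) + (44,3)
…
step 6: (383, 26)  from 1·(221,15) + (162,11)
…
step 11: (293381, 19916)  from 1·(154218,10469) + (139163,9447)
step 12: (740980, 50301)  from 2·(293381,19916) + (154218,10469)
…
step 14: (2809702, 190735)  from 2·(1034361,70217) + (740980,50301)
step 15: (3844063, 260952)  from 1·(2809702,190735) + (1034361,70217)
→ (3844063, 260952).  Check: 3844063²=14776820347969, 217·260952²=14776820347968, difference 1.

3844063 260952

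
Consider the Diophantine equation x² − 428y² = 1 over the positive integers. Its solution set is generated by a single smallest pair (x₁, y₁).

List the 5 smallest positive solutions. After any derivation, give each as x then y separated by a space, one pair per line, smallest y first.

√428 = [20; 1,2,4,1,5,10,5,1,4,2,1,40, …], period ℓ=12 (even) → k=11
i=0: a=20 ⇒ p=20, q=1
i=1: a=1 ⇒ p=21, q=1
i=2: a=2 ⇒ p=62, q=3
…
i=6: a=10 ⇒ p=19571, q=946
i=7: a=5 ⇒ p=99779, q=4823
i=8: a=1 ⇒ p=119350, q=5769
…
i=10: a=2 ⇒ p=1273708, q=61567
i=11: a=1 ⇒ p=1850887, q=89466
(x₁, y₁) = (1850887, 89466);  1850887² − 428·89466² = 1 ✓
(1850887+89466√428)^2 = 6851565373537 + 331182912684√428
(1850887+89466√428)^3 = 25362946559057703751 + 1225964295417811950√428
(1850887+89466√428)^4 = 93887896135702420679780737 + 4538242753705644230486616√428
(1850887+89466√428)^5 = 347551772829818329662915600223687 + 16799549031354731501369944644834√428

1850887 89466
6851565373537 331182912684
25362946559057703751 1225964295417811950
93887896135702420679780737 4538242753705644230486616
347551772829818329662915600223687 16799549031354731501369944644834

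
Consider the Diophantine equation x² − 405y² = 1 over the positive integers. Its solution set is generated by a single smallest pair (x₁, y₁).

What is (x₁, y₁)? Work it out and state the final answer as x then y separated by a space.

161 8

√405 → a₀=20, period (8,40); ℓ=2 even so k=1
i=0: a=20 ⇒ p=20, q=1
i=1: a=8 ⇒ p=161, q=8
→ (161, 8).  Check: 161²=25921, 405·8²=25920, difference 1.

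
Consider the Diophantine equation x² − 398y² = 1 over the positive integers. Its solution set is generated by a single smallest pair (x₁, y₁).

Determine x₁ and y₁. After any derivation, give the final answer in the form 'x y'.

399 20

√398 = [19; 1,18,1,38, …], period ℓ=4 (even) → k=3
a_0=19:  p_0=19·1+0=19,  q_0=19·0+1=1
…
a_2=18:  p_2=18·20+19=379,  q_2=18·1+1=19
a_3=1:  p_3=1·379+20=399,  q_3=1·19+1=20
(x₁, y₁) = (399, 20);  399² − 398·20² = 1 ✓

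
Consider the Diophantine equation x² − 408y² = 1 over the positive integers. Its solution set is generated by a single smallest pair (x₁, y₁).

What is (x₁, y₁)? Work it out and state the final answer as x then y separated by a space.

101 5

√408 → a₀=20, period (5,40); ℓ=2 even so k=1
step 0: (20, 1)  from 20·(1,0) + (0,1)
step 1: (101, 5)  from 5·(20,1) + (1,0)
fundamental: x₁=101, y₁=5  (since 10201 − 408·25 = 1)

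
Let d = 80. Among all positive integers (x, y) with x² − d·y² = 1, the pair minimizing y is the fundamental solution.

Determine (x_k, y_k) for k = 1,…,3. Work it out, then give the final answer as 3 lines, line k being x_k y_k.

[8; 1,16] for √80; ℓ=2 ⇒ convergent index 1
step 0: (8, 1)  from 8·(1,0) + (0,1)
step 1: (9, 1)  from 1·(8,1) + (1,0)
→ (9, 1).  Check: 9²=81, 80·1²=80, difference 1.
(9+1√80)^2 = 161 + 18√80
(9+1√80)^3 = 2889 + 323√80

9 1
161 18
2889 323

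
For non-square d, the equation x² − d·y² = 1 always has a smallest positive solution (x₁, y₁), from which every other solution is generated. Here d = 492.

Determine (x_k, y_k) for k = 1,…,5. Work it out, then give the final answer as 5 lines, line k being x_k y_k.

29767 1342
1772148577 79894628
105503093353351 4756446782010
6281021157926249857 283170302640288712
373934313510478265633287 16858260792630501398198

√492 → a₀=22, period (5,1,1,10,1,1,5,44); ℓ=8 even so k=7
i=0: a=22 ⇒ p=22, q=1
i=1: a=5 ⇒ p=111, q=5
i=2: a=1 ⇒ p=133, q=6
i=3: a=1 ⇒ p=244, q=11
i=4: a=10 ⇒ p=2573, q=116
i=5: a=1 ⇒ p=2817, q=127
i=6: a=1 ⇒ p=5390, q=243
i=7: a=5 ⇒ p=29767, q=1342
fundamental: x₁=29767, y₁=1342  (since 886074289 − 492·1800964 = 1)
(29767+1342√492)^2 = 1772148577 + 79894628√492
(29767+1342√492)^3 = 105503093353351 + 4756446782010√492
(29767+1342√492)^4 = 6281021157926249857 + 283170302640288712√492
(29767+1342√492)^5 = 373934313510478265633287 + 16858260792630501398198√492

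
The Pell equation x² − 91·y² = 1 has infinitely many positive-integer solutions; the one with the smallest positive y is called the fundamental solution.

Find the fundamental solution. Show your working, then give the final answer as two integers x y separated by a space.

1574 165

[9; 1,1,5,1,5,1,1,18] for √91; ℓ=8 ⇒ convergent index 7
k=0  a_k=9  p_k/q_k = 9/1
k=1  a_k=1  p_k/q_k = 10/1
k=2  a_k=1  p_k/q_k = 19/2
…
k=5  a_k=5  p_k/q_k = 725/76
k=6  a_k=1  p_k/q_k = 849/89
k=7  a_k=1  p_k/q_k = 1574/165
fundamental: x₁=1574, y₁=165  (since 2477476 − 91·27225 = 1)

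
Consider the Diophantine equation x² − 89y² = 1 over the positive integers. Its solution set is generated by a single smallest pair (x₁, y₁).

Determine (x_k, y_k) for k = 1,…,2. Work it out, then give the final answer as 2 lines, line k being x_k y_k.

500001 53000
500002000001 53000106000

√89 = [9; 2,3,3,2,18, …], period ℓ=5 (odd) → k=9
step 0: (9, 1)  from 9·(1,0) + (0,1)
step 1: (19, 2)  from 2·(9,1) + (1,0)
step 2: (66, 7)  from 3·(19,2) + (9,1)
step 3: (217, 23)  from 3·(66,7) + (19,2)
step 4: (500, 53)  from 2·(217,23) + (66,7)
step 5: (9217, 977)  from 18·(500,53) + (217,23)
step 6: (18934, 2007)  from 2·(9217,977) + (500,53)
step 7: (66019, 6998)  from 3·(18934,2007) + (9217,977)
step 8: (216991, 23001)  from 3·(66019,6998) + (18934,2007)
step 9: (500001, 53000)  from 2·(216991,23001) + (66019,6998)
fundamental: x₁=500001, y₁=53000  (since 250001000001 − 89·2809000000 = 1)
(x_2, y_2) = (500001·500001 + 89·53000·53000, 500001·53000 + 53000·500001) = (500002000001, 53000106000)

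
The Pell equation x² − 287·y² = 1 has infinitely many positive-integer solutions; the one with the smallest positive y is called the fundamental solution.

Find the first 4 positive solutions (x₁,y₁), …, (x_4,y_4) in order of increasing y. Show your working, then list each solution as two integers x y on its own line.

d=287: √d = [16; 1,15,1,32] (ℓ=4, even), read p_3/q_3
a_0=16:  p_0=16·1+0=16,  q_0=16·0+1=1
…
a_2=15:  p_2=15·17+16=271,  q_2=15·1+1=16
a_3=1:  p_3=1·271+17=288,  q_3=1·16+1=17
(x₁, y₁) = (288, 17);  288² − 287·17² = 1 ✓
n=2: (288,17)∘(288,17) = (288·288+287·17·17, 288·17+17·288) = (165887,9792)
n=3: (165887,9792)∘(288,17) = (288·165887+287·17·9792, 288·9792+17·165887) = (95550624,5640175)
n=4: (95550624,5640175)∘(288,17) = (288·95550624+287·17·5640175, 288·5640175+17·95550624) = (55036993537,3248731008)

288 17
165887 9792
95550624 5640175
55036993537 3248731008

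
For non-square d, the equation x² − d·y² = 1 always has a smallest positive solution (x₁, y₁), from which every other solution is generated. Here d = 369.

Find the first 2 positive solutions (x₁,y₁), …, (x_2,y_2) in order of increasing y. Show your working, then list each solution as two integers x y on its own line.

[19; 4,1,3,2,7,4,7,2,3,1,4,38] for √369; ℓ=12 ⇒ convergent index 11
k=0  a_k=19  p_k/q_k = 19/1
…
k=5  a_k=7  p_k/q_k = 6147/320
…
k=7  a_k=7  p_k/q_k = 184045/9581
k=8  a_k=2  p_k/q_k = 393504/20485
…
k=10  a_k=1  p_k/q_k = 1758061/91521
k=11  a_k=4  p_k/q_k = 8396801/437120
(x₁, y₁) = (8396801, 437120);  8396801² − 369·437120² = 1 ✓
(8396801+437120√369)^2 = 141012534067201 + 7340819306240√369

8396801 437120
141012534067201 7340819306240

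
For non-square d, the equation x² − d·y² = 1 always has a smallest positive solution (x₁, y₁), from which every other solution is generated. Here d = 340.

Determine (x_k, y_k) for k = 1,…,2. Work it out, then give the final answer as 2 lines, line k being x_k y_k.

[18; 2,3,1,1,1,…,3,2,36] for √340; ℓ=14 ⇒ convergent index 13
i=0: a=18 ⇒ p=18, q=1
i=1: a=2 ⇒ p=37, q=2
i=2: a=3 ⇒ p=129, q=7
…
i=6: a=1 ⇒ p=756, q=41
…
i=8: a=1 ⇒ p=7265, q=394
…
i=10: a=1 ⇒ p=21039, q=1141
…
i=12: a=3 ⇒ p=125478, q=6805
i=13: a=2 ⇒ p=285769, q=15498
→ (285769, 15498).  Check: 285769²=81663921361, 340·15498²=81663921360, difference 1.
n=2: (285769,15498)∘(285769,15498) = (285769·285769+340·15498·15498, 285769·15498+15498·285769) = (163327842721,8857695924)

285769 15498
163327842721 8857695924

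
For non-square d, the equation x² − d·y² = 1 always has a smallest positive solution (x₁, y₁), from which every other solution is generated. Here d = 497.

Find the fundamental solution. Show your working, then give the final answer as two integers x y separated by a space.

1201887 53912

√497 → a₀=22, period (3,2,2,5,6,5,2,2,3,44); ℓ=10 even so k=9
k=0  a_k=22  p_k/q_k = 22/1
k=1  a_k=3  p_k/q_k = 67/3
k=2  a_k=2  p_k/q_k = 156/7
k=3  a_k=2  p_k/q_k = 379/17
k=4  a_k=5  p_k/q_k = 2051/92
k=5  a_k=6  p_k/q_k = 12685/569
k=6  a_k=5  p_k/q_k = 65476/2937
k=7  a_k=2  p_k/q_k = 143637/6443
k=8  a_k=2  p_k/q_k = 352750/15823
k=9  a_k=3  p_k/q_k = 1201887/53912
fundamental: x₁=1201887, y₁=53912  (since 1444532360769 − 497·2906503744 = 1)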